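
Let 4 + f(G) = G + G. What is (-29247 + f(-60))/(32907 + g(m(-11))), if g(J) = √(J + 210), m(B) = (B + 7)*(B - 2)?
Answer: -966511497/1082870387 + 29371*√262/1082870387 ≈ -0.89211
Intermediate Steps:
f(G) = -4 + 2*G (f(G) = -4 + (G + G) = -4 + 2*G)
m(B) = (-2 + B)*(7 + B) (m(B) = (7 + B)*(-2 + B) = (-2 + B)*(7 + B))
g(J) = √(210 + J)
(-29247 + f(-60))/(32907 + g(m(-11))) = (-29247 + (-4 + 2*(-60)))/(32907 + √(210 + (-14 + (-11)² + 5*(-11)))) = (-29247 + (-4 - 120))/(32907 + √(210 + (-14 + 121 - 55))) = (-29247 - 124)/(32907 + √(210 + 52)) = -29371/(32907 + √262)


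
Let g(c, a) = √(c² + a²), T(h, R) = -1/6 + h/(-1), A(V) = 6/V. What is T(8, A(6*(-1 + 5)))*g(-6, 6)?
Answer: -49*√2 ≈ -69.297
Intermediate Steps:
T(h, R) = -⅙ - h (T(h, R) = -1*⅙ + h*(-1) = -⅙ - h)
g(c, a) = √(a² + c²)
T(8, A(6*(-1 + 5)))*g(-6, 6) = (-⅙ - 1*8)*√(6² + (-6)²) = (-⅙ - 8)*√(36 + 36) = -49*√2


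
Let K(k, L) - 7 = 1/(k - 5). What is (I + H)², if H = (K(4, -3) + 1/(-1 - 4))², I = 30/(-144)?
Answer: 402363481/360000 ≈ 1117.7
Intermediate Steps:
I = -5/24 (I = 30*(-1/144) = -5/24 ≈ -0.20833)
K(k, L) = 7 + 1/(-5 + k) (K(k, L) = 7 + 1/(k - 5) = 7 + 1/(-5 + k))
H = 841/25 (H = ((-34 + 7*4)/(-5 + 4) + 1/(-1 - 4))² = ((-34 + 28)/(-1) + 1/(-5))² = (-1*(-6) - ⅕)² = (6 - ⅕)² = (29/5)² = 841/25 ≈ 33.640)
(I + H)² = (-5/24 + 841/25)² = (20059/600)² = 402363481/360000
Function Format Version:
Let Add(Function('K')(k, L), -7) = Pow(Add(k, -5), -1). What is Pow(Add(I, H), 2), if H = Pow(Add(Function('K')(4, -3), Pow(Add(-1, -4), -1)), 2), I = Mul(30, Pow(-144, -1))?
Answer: Rational(402363481, 360000) ≈ 1117.7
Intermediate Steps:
I = Rational(-5, 24) (I = Mul(30, Rational(-1, 144)) = Rational(-5, 24) ≈ -0.20833)
Function('K')(k, L) = Add(7, Pow(Add(-5, k), -1)) (Function('K')(k, L) = Add(7, Pow(Add(k, -5), -1)) = Add(7, Pow(Add(-5, k), -1)))
H = Rational(841, 25) (H = Pow(Add(Mul(Pow(Add(-5, 4), -1), Add(-34, Mul(7, 4))), Pow(Add(-1, -4), -1)), 2) = Pow(Add(Mul(Pow(-1, -1), Add(-34, 28)), Pow(-5, -1)), 2) = Pow(Add(Mul(-1, -6), Rational(-1, 5)), 2) = Pow(Add(6, Rational(-1, 5)), 2) = Pow(Rational(29, 5), 2) = Rational(841, 25) ≈ 33.640)
Pow(Add(I, H), 2) = Pow(Add(Rational(-5, 24), Rational(841, 25)), 2) = Pow(Rational(20059, 600), 2) = Rational(402363481, 360000)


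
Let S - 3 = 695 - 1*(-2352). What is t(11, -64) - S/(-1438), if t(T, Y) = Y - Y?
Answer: 1525/719 ≈ 2.1210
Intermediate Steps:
S = 3050 (S = 3 + (695 - 1*(-2352)) = 3 + (695 + 2352) = 3 + 3047 = 3050)
t(T, Y) = 0
t(11, -64) - S/(-1438) = 0 - 3050/(-1438) = 0 - 3050*(-1)/1438 = 0 - 1*(-1525/719) = 0 + 1525/719 = 1525/719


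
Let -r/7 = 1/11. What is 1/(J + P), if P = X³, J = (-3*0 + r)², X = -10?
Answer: -121/120951 ≈ -0.0010004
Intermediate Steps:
r = -7/11 ≈ -0.63636
J = 49/121 (J = (-3*0 - 7/11)² = (0 - 7/11)² = (-7/11)² = 49/121 ≈ 0.40496)
P = -1000 (P = (-10)³ = -1000)
1/(J + P) = 1/(49/121 - 1000) = 1/(-120951/121) = -121/120951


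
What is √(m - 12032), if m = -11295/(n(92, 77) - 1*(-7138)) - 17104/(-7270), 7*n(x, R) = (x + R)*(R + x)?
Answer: I*√980248272649601057095/285445645 ≈ 109.68*I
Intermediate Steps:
n(x, R) = (R + x)²/7 (n(x, R) = ((x + R)*(R + x))/7 = ((R + x)*(R + x))/7 = (R + x)²/7)
m = 384161629/285445645 (m = -11295/((77 + 92)²/7 - 1*(-7138)) - 17104/(-7270) = -11295/((⅐)*169² + 7138) - 17104*(-1/7270) = -11295/((⅐)*28561 + 7138) + 8552/3635 = -11295/(28561/7 + 7138) + 8552/3635 = -11295/78527/7 + 8552/3635 = -11295*7/78527 + 8552/3635 = -79065/78527 + 8552/3635 = 384161629/285445645 ≈ 1.3458)
√(m - 12032) = √(384161629/285445645 - 12032) = √(-3434097839011/285445645) = I*√980248272649601057095/285445645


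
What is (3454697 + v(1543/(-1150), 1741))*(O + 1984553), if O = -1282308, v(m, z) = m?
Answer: 557989833083143/230 ≈ 2.4260e+12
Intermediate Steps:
(3454697 + v(1543/(-1150), 1741))*(O + 1984553) = (3454697 + 1543/(-1150))*(-1282308 + 1984553) = (3454697 + 1543*(-1/1150))*702245 = (3454697 - 1543/1150)*702245 = (3972900007/1150)*702245 = 557989833083143/230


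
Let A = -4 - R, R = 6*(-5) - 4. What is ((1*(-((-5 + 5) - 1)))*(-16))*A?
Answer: -480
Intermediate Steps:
R = -34 (R = -30 - 4 = -34)
A = 30 (A = -4 - 1*(-34) = -4 + 34 = 30)
((1*(-((-5 + 5) - 1)))*(-16))*A = ((1*(-((-5 + 5) - 1)))*(-16))*30 = ((1*(-(0 - 1)))*(-16))*30 = ((1*(-1*(-1)))*(-16))*30 = ((1*1)*(-16))*30 = (1*(-16))*30 = -16*30 = -480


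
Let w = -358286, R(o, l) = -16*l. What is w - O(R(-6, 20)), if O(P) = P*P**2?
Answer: 32409714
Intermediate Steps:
O(P) = P**3
w - O(R(-6, 20)) = -358286 - (-16*20)**3 = -358286 - 1*(-320)**3 = -358286 - 1*(-32768000) = -358286 + 32768000 = 32409714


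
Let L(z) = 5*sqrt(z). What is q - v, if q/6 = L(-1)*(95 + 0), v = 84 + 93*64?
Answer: -6036 + 2850*I ≈ -6036.0 + 2850.0*I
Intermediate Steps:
v = 6036 (v = 84 + 5952 = 6036)
q = 2850*I (q = 6*((5*sqrt(-1))*(95 + 0)) = 6*((5*I)*95) = 6*(475*I) = 2850*I ≈ 2850.0*I)
q - v = 2850*I - 1*6036 = 2850*I - 6036 = -6036 + 2850*I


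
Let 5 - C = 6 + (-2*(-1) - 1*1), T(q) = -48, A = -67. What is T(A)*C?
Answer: 96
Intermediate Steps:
C = -2 (C = 5 - (6 + (-2*(-1) - 1*1)) = 5 - (6 + (2 - 1)) = 5 - (6 + 1) = 5 - 1*7 = 5 - 7 = -2)
T(A)*C = -48*(-2) = 96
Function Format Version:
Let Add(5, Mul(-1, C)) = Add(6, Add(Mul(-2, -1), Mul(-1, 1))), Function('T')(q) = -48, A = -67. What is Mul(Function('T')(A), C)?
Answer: 96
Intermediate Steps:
C = -2 (C = Add(5, Mul(-1, Add(6, Add(Mul(-2, -1), Mul(-1, 1))))) = Add(5, Mul(-1, Add(6, Add(2, -1)))) = Add(5, Mul(-1, Add(6, 1))) = Add(5, Mul(-1, 7)) = Add(5, -7) = -2)
Mul(Function('T')(A), C) = Mul(-48, -2) = 96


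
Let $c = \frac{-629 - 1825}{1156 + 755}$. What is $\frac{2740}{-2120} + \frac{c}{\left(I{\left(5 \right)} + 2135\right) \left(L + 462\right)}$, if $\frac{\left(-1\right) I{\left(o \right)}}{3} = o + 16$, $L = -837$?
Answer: $- \frac{16951981573}{13116148500} \approx -1.2925$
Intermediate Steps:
$I{\left(o \right)} = -48 - 3 o$ ($I{\left(o \right)} = - 3 \left(o + 16\right) = - 3 \left(16 + o\right) = -48 - 3 o$)
$c = - \frac{818}{637}$ ($c = - \frac{2454}{1911} = \left(-2454\right) \frac{1}{1911} = - \frac{818}{637} \approx -1.2841$)
$\frac{2740}{-2120} + \frac{c}{\left(I{\left(5 \right)} + 2135\right) \left(L + 462\right)} = \frac{2740}{-2120} - \frac{818}{637 \left(\left(-48 - 15\right) + 2135\right) \left(-837 + 462\right)} = 2740 \left(- \frac{1}{2120}\right) - \frac{818}{637 \left(\left(-48 - 15\right) + 2135\right) \left(-375\right)} = - \frac{137}{106} - \frac{818}{637 \left(-63 + 2135\right) \left(-375\right)} = - \frac{137}{106} - \frac{818}{637 \cdot 2072 \left(-375\right)} = - \frac{137}{106} - \frac{818}{637 \left(-777000\right)} = - \frac{137}{106} - - \frac{409}{247474500} = - \frac{137}{106} + \frac{409}{247474500} = - \frac{16951981573}{13116148500}$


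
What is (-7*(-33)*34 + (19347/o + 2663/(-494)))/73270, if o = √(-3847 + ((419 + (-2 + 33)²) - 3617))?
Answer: 3877213/36195380 - 6449*I/1905020 ≈ 0.10712 - 0.0033853*I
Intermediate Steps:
o = 78*I (o = √(-3847 + ((419 + 31²) - 3617)) = √(-3847 + ((419 + 961) - 3617)) = √(-3847 + (1380 - 3617)) = √(-3847 - 2237) = √(-6084) = 78*I ≈ 78.0*I)
(-7*(-33)*34 + (19347/o + 2663/(-494)))/73270 = (-7*(-33)*34 + (19347/((78*I)) + 2663/(-494)))/73270 = (231*34 + (19347*(-I/78) + 2663*(-1/494)))*(1/73270) = (7854 + (-6449*I/26 - 2663/494))*(1/73270) = (7854 + (-2663/494 - 6449*I/26))*(1/73270) = (3877213/494 - 6449*I/26)*(1/73270) = 3877213/36195380 - 6449*I/1905020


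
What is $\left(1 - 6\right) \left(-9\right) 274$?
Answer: $12330$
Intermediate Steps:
$\left(1 - 6\right) \left(-9\right) 274 = \left(-5\right) \left(-9\right) 274 = 45 \cdot 274 = 12330$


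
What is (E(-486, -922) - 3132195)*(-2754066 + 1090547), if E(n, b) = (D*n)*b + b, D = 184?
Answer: -131943358598909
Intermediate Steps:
E(n, b) = b + 184*b*n (E(n, b) = (184*n)*b + b = 184*b*n + b = b + 184*b*n)
(E(-486, -922) - 3132195)*(-2754066 + 1090547) = (-922*(1 + 184*(-486)) - 3132195)*(-2754066 + 1090547) = (-922*(1 - 89424) - 3132195)*(-1663519) = (-922*(-89423) - 3132195)*(-1663519) = (82448006 - 3132195)*(-1663519) = 79315811*(-1663519) = -131943358598909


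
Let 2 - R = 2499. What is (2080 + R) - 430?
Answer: -847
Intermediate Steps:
R = -2497 (R = 2 - 1*2499 = 2 - 2499 = -2497)
(2080 + R) - 430 = (2080 - 2497) - 430 = -417 - 430 = -847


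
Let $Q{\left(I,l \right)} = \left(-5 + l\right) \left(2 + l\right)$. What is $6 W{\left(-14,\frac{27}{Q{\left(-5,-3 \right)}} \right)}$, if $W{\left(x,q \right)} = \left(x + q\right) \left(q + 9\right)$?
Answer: $- \frac{25245}{32} \approx -788.91$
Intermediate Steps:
$W{\left(x,q \right)} = \left(9 + q\right) \left(q + x\right)$ ($W{\left(x,q \right)} = \left(q + x\right) \left(9 + q\right) = \left(9 + q\right) \left(q + x\right)$)
$6 W{\left(-14,\frac{27}{Q{\left(-5,-3 \right)}} \right)} = 6 \left(\left(\frac{27}{-10 + \left(-3\right)^{2} - -9}\right)^{2} + 9 \frac{27}{-10 + \left(-3\right)^{2} - -9} + 9 \left(-14\right) + \frac{27}{-10 + \left(-3\right)^{2} - -9} \left(-14\right)\right) = 6 \left(\left(\frac{27}{-10 + 9 + 9}\right)^{2} + 9 \frac{27}{-10 + 9 + 9} - 126 + \frac{27}{-10 + 9 + 9} \left(-14\right)\right) = 6 \left(\left(\frac{27}{8}\right)^{2} + 9 \cdot \frac{27}{8} - 126 + \frac{27}{8} \left(-14\right)\right) = 6 \left(\frac{729}{64} + \frac{243}{8} - 126 - \frac{189}{4}\right) = 6 \left(- \frac{8415}{64}\right) = - \frac{25245}{32}$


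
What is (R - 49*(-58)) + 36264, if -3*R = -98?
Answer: 117416/3 ≈ 39139.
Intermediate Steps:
R = 98/3 (R = -⅓*(-98) = 98/3 ≈ 32.667)
(R - 49*(-58)) + 36264 = (98/3 - 49*(-58)) + 36264 = (98/3 + 2842) + 36264 = 8624/3 + 36264 = 117416/3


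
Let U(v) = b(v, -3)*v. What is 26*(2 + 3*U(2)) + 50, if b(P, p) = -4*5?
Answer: -3018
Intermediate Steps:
b(P, p) = -20
U(v) = -20*v
26*(2 + 3*U(2)) + 50 = 26*(2 + 3*(-20*2)) + 50 = 26*(2 + 3*(-40)) + 50 = 26*(2 - 120) + 50 = 26*(-118) + 50 = -3068 + 50 = -3018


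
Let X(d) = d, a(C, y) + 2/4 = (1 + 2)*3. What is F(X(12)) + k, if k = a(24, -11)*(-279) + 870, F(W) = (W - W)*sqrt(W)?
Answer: -3003/2 ≈ -1501.5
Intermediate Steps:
a(C, y) = 17/2 (a(C, y) = -1/2 + (1 + 2)*3 = -1/2 + 3*3 = -1/2 + 9 = 17/2)
F(W) = 0 (F(W) = 0*sqrt(W) = 0)
k = -3003/2 (k = (17/2)*(-279) + 870 = -4743/2 + 870 = -3003/2 ≈ -1501.5)
F(X(12)) + k = 0 - 3003/2 = -3003/2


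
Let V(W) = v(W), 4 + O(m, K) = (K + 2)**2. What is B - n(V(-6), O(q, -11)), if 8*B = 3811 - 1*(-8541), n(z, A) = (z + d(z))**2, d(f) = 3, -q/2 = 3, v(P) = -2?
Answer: 1543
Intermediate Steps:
q = -6 (q = -2*3 = -6)
O(m, K) = -4 + (2 + K)**2 (O(m, K) = -4 + (K + 2)**2 = -4 + (2 + K)**2)
V(W) = -2
n(z, A) = (3 + z)**2 (n(z, A) = (z + 3)**2 = (3 + z)**2)
B = 1544 (B = (3811 - 1*(-8541))/8 = (3811 + 8541)/8 = (1/8)*12352 = 1544)
B - n(V(-6), O(q, -11)) = 1544 - (3 - 2)**2 = 1544 - 1*1**2 = 1544 - 1*1 = 1544 - 1 = 1543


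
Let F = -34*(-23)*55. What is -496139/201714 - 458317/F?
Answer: -28446973432/2168929785 ≈ -13.116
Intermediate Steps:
F = 43010 (F = 782*55 = 43010)
-496139/201714 - 458317/F = -496139/201714 - 458317/43010 = -28446973432/2168929785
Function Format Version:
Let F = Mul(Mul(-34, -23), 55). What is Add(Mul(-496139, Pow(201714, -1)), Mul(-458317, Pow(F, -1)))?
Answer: Rational(-28446973432, 2168929785) ≈ -13.116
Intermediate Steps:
F = 43010 (F = Mul(782, 55) = 43010)
Add(Mul(-496139, Pow(201714, -1)), Mul(-458317, Pow(F, -1))) = Add(Mul(-496139, Pow(201714, -1)), Mul(-458317, Pow(43010, -1))) = Add(Mul(-496139, Rational(1, 201714)), Mul(-458317, Rational(1, 43010))) = Add(Rational(-496139, 201714), Rational(-458317, 43010)) = Rational(-28446973432, 2168929785)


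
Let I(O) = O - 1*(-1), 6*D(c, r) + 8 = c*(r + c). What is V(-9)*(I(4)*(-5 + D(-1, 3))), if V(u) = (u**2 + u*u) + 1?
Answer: -16300/3 ≈ -5433.3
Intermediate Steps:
D(c, r) = -4/3 + c*(c + r)/6 (D(c, r) = -4/3 + (c*(r + c))/6 = -4/3 + (c*(c + r))/6 = -4/3 + c*(c + r)/6)
I(O) = 1 + O (I(O) = O + 1 = 1 + O)
V(u) = 1 + 2*u**2 (V(u) = (u**2 + u**2) + 1 = 2*u**2 + 1 = 1 + 2*u**2)
V(-9)*(I(4)*(-5 + D(-1, 3))) = (1 + 2*(-9)**2)*((1 + 4)*(-5 + (-4/3 + (1/6)*(-1)**2 + (1/6)*(-1)*3))) = (1 + 2*81)*(5*(-5 + (-4/3 + (1/6)*1 - 1/2))) = (1 + 162)*(5*(-5 + (-4/3 + 1/6 - 1/2))) = 163*(5*(-5 - 5/3)) = 163*(5*(-20/3)) = 163*(-100/3) = -16300/3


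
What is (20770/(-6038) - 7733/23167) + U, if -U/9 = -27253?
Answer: 17154697154699/69941173 ≈ 2.4527e+5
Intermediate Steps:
U = 245277 (U = -9*(-27253) = 245277)
(20770/(-6038) - 7733/23167) + U = (20770/(-6038) - 7733/23167) + 245277 = (20770*(-1/6038) - 7733*1/23167) + 245277 = (-10385/3019 - 7733/23167) + 245277 = -263935222/69941173 + 245277 = 17154697154699/69941173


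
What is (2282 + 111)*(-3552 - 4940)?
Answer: -20321356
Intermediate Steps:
(2282 + 111)*(-3552 - 4940) = 2393*(-8492) = -20321356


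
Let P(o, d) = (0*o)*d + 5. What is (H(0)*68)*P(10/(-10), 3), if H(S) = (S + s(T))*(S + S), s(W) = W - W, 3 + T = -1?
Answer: 0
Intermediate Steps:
T = -4 (T = -3 - 1 = -4)
P(o, d) = 5 (P(o, d) = 0*d + 5 = 0 + 5 = 5)
s(W) = 0
H(S) = 2*S² (H(S) = (S + 0)*(S + S) = S*(2*S) = 2*S²)
(H(0)*68)*P(10/(-10), 3) = ((2*0²)*68)*5 = ((2*0)*68)*5 = (0*68)*5 = 0*5 = 0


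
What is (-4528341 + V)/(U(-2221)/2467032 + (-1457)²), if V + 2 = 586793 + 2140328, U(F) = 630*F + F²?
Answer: -4443672313104/5237139947779 ≈ -0.84849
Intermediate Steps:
U(F) = F² + 630*F
V = 2727119 (V = -2 + (586793 + 2140328) = -2 + 2727121 = 2727119)
(-4528341 + V)/(U(-2221)/2467032 + (-1457)²) = (-4528341 + 2727119)/(-2221*(630 - 2221)/2467032 + (-1457)²) = -1801222/(-2221*(-1591)*(1/2467032) + 2122849) = -1801222/(3533611*(1/2467032) + 2122849) = -1801222/(3533611/2467032 + 2122849) = -1801222/5237139947779/2467032 = -1801222*2467032/5237139947779 = -4443672313104/5237139947779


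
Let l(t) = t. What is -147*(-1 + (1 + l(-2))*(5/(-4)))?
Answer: -147/4 ≈ -36.750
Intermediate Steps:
-147*(-1 + (1 + l(-2))*(5/(-4))) = -147*(-1 + (1 - 2)*(5/(-4))) = -147*(-1 - 5*(-1)/4) = -147*(-1 - 1*(-5/4)) = -147*(-1 + 5/4) = -147*¼ = -147/4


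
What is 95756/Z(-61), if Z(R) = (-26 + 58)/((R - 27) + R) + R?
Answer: -14267644/9121 ≈ -1564.3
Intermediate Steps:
Z(R) = R + 32/(-27 + 2*R) (Z(R) = 32/((-27 + R) + R) + R = 32/(-27 + 2*R) + R = R + 32/(-27 + 2*R))
95756/Z(-61) = 95756/(((32 - 27*(-61) + 2*(-61)²)/(-27 + 2*(-61)))) = 95756/(((32 + 1647 + 2*3721)/(-27 - 122))) = 95756/(((32 + 1647 + 7442)/(-149))) = 95756/((-1/149*9121)) = 95756/(-9121/149) = 95756*(-149/9121) = -14267644/9121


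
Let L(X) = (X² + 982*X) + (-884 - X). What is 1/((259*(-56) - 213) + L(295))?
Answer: 1/360819 ≈ 2.7715e-6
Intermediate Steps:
L(X) = -884 + X² + 981*X
1/((259*(-56) - 213) + L(295)) = 1/((259*(-56) - 213) + (-884 + 295² + 981*295)) = 1/((-14504 - 213) + (-884 + 87025 + 289395)) = 1/(-14717 + 375536) = 1/360819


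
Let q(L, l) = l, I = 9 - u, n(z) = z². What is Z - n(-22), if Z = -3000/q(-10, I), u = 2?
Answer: -6388/7 ≈ -912.57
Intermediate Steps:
I = 7 (I = 9 - 1*2 = 9 - 2 = 7)
Z = -3000/7 ≈ -428.57
Z - n(-22) = -3000/7 - 1*(-22)² = -3000/7 - 1*484 = -3000/7 - 484 = -6388/7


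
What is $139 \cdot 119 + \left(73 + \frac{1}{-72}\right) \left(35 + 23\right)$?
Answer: $\frac{747871}{36} \approx 20774.0$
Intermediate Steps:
$139 \cdot 119 + \left(73 + \frac{1}{-72}\right) \left(35 + 23\right) = 16541 + \left(73 - \frac{1}{72}\right) 58 = 16541 + \frac{5255}{72} \cdot 58 = 16541 + \frac{152395}{36} = \frac{747871}{36}$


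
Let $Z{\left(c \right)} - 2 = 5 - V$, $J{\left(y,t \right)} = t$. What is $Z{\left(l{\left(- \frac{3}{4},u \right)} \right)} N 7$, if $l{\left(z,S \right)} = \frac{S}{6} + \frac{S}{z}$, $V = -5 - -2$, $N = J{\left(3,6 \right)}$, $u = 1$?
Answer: $420$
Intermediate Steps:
$N = 6$
$V = -3$ ($V = -5 + 2 = -3$)
$l{\left(z,S \right)} = \frac{S}{6} + \frac{S}{z}$ ($l{\left(z,S \right)} = S \frac{1}{6} + \frac{S}{z} = \frac{S}{6} + \frac{S}{z}$)
$Z{\left(c \right)} = 10$ ($Z{\left(c \right)} = 2 + \left(5 - -3\right) = 2 + \left(5 + 3\right) = 2 + 8 = 10$)
$Z{\left(l{\left(- \frac{3}{4},u \right)} \right)} N 7 = 10 \cdot 6 \cdot 7 = 60 \cdot 7 = 420$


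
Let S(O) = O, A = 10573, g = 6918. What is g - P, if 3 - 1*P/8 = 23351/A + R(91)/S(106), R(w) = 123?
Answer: 3878286626/560369 ≈ 6921.0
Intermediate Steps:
P = -1653884/560369 (P = 24 - 8*(23351/10573 + 123/106) = 24 - 8*3775685/1120738 = 24 - 15102740/560369 = -1653884/560369 ≈ -2.9514)
g - P = 6918 - 1*(-1653884/560369) = 6918 + 1653884/560369 = 3878286626/560369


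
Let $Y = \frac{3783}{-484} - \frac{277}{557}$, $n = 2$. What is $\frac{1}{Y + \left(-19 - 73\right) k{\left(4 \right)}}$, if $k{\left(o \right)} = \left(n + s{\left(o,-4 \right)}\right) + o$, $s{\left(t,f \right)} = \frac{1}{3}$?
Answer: $- \frac{808764}{477963421} \approx -0.0016921$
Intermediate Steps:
$s{\left(t,f \right)} = \frac{1}{3}$
$k{\left(o \right)} = \frac{7}{3} + o$ ($k{\left(o \right)} = \left(2 + \frac{1}{3}\right) + o = \frac{7}{3} + o$)
$Y = - \frac{2241199}{269588}$ ($Y = 3783 \left(- \frac{1}{484}\right) - \frac{277}{557} = - \frac{3783}{484} - \frac{277}{557} = - \frac{2241199}{269588} \approx -8.3134$)
$\frac{1}{Y + \left(-19 - 73\right) k{\left(4 \right)}} = \frac{1}{- \frac{2241199}{269588} + \left(-19 - 73\right) \left(\frac{7}{3} + 4\right)} = \frac{1}{- \frac{2241199}{269588} - \frac{1748}{3}} = \frac{1}{- \frac{477963421}{808764}} = - \frac{808764}{477963421}$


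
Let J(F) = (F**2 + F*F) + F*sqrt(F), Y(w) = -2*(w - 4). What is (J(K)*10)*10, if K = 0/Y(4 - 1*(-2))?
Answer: 0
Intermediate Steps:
Y(w) = 8 - 2*w (Y(w) = -2*(-4 + w) = 8 - 2*w)
K = 0 (K = 0/(8 - 2*(4 - 1*(-2))) = 0/(8 - 2*(4 + 2)) = 0/(8 - 2*6) = 0/(8 - 12) = 0/(-4) = 0*(-1/4) = 0)
J(F) = F**(3/2) + 2*F**2 (J(F) = (F**2 + F**2) + F**(3/2) = 2*F**2 + F**(3/2) = F**(3/2) + 2*F**2)
(J(K)*10)*10 = ((0**(3/2) + 2*0**2)*10)*10 = ((0 + 2*0)*10)*10 = ((0 + 0)*10)*10 = (0*10)*10 = 0*10 = 0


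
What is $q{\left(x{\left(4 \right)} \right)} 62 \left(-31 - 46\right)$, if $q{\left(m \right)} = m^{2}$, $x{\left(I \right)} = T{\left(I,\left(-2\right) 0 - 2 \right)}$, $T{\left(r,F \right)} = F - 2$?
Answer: $-76384$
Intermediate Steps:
$T{\left(r,F \right)} = -2 + F$ ($T{\left(r,F \right)} = F - 2 = -2 + F$)
$x{\left(I \right)} = -4$ ($x{\left(I \right)} = -2 - 2 = -4$)
$q{\left(x{\left(4 \right)} \right)} 62 \left(-31 - 46\right) = \left(-4\right)^{2} \cdot 62 \left(-31 - 46\right) = 16 \cdot 62 \left(-77\right) = 992 \left(-77\right) = -76384$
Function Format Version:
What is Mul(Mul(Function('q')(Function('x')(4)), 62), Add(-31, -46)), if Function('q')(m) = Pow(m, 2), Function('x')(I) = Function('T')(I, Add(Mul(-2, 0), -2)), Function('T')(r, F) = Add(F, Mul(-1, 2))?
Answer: -76384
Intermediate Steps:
Function('T')(r, F) = Add(-2, F) (Function('T')(r, F) = Add(F, -2) = Add(-2, F))
Function('x')(I) = -4 (Function('x')(I) = Add(-2, Add(Mul(-2, 0), -2)) = Add(-2, Add(0, -2)) = Add(-2, -2) = -4)
Mul(Mul(Function('q')(Function('x')(4)), 62), Add(-31, -46)) = Mul(Mul(Pow(-4, 2), 62), Add(-31, -46)) = Mul(Mul(16, 62), -77) = Mul(992, -77) = -76384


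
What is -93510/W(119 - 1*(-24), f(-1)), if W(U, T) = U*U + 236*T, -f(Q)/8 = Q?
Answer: -93510/22337 ≈ -4.1863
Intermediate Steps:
f(Q) = -8*Q
W(U, T) = U**2 + 236*T
-93510/W(119 - 1*(-24), f(-1)) = -93510/((119 - 1*(-24))**2 + 236*(-8*(-1))) = -93510/((119 + 24)**2 + 236*8) = -93510/(143**2 + 1888) = -93510/(20449 + 1888) = -93510/22337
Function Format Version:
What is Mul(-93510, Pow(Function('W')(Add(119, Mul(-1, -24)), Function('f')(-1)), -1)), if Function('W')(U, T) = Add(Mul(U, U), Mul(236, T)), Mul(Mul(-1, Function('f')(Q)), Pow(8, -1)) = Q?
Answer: Rational(-93510, 22337) ≈ -4.1863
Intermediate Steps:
Function('f')(Q) = Mul(-8, Q)
Function('W')(U, T) = Add(Pow(U, 2), Mul(236, T))
Mul(-93510, Pow(Function('W')(Add(119, Mul(-1, -24)), Function('f')(-1)), -1)) = Mul(-93510, Pow(Add(Pow(Add(119, Mul(-1, -24)), 2), Mul(236, Mul(-8, -1))), -1)) = Mul(-93510, Pow(Add(Pow(Add(119, 24), 2), Mul(236, 8)), -1)) = Mul(-93510, Pow(Add(Pow(143, 2), 1888), -1)) = Mul(-93510, Pow(Add(20449, 1888), -1)) = Mul(-93510, Pow(22337, -1)) = Mul(-93510, Rational(1, 22337)) = Rational(-93510, 22337)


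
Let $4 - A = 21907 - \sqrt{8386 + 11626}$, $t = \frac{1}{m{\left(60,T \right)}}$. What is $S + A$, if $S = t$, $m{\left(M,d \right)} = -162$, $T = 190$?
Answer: $- \frac{3548287}{162} + 2 \sqrt{5003} \approx -21762.0$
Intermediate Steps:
$t = - \frac{1}{162}$ ($t = \frac{1}{-162} = - \frac{1}{162} \approx -0.0061728$)
$A = -21903 + 2 \sqrt{5003}$ ($A = 4 - \left(21907 - \sqrt{8386 + 11626}\right) = 4 - \left(21907 - \sqrt{20012}\right) = 4 - \left(21907 - 2 \sqrt{5003}\right) = -21903 + 2 \sqrt{5003} \approx -21762.0$)
$S = - \frac{1}{162} \approx -0.0061728$
$S + A = - \frac{1}{162} - \left(21903 - 2 \sqrt{5003}\right) = - \frac{3548287}{162} + 2 \sqrt{5003}$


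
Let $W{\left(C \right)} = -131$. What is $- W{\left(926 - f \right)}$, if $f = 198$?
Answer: $131$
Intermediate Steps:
$- W{\left(926 - f \right)} = \left(-1\right) \left(-131\right) = 131$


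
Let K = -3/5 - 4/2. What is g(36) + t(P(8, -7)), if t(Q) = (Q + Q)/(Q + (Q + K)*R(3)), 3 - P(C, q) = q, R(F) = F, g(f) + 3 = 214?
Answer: 34071/161 ≈ 211.62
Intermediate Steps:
g(f) = 211 (g(f) = -3 + 214 = 211)
P(C, q) = 3 - q
K = -13/5 (K = -3*1/5 - 4*1/2 = -3/5 - 2 = -13/5 ≈ -2.6000)
t(Q) = 2*Q/(-39/5 + 4*Q) (t(Q) = (Q + Q)/(Q + (Q - 13/5)*3) = (2*Q)/(Q + (-13/5 + Q)*3) = (2*Q)/(Q + (-39/5 + 3*Q)) = (2*Q)/(-39/5 + 4*Q) = 2*Q/(-39/5 + 4*Q))
g(36) + t(P(8, -7)) = 211 + 10*(3 - 1*(-7))/(-39 + 20*(3 - 1*(-7))) = 211 + 10*(3 + 7)/(-39 + 20*(3 + 7)) = 211 + 10*10/(-39 + 20*10) = 211 + 10*10/(-39 + 200) = 211 + 10*10/161 = 211 + 10*10*(1/161) = 211 + 100/161 = 34071/161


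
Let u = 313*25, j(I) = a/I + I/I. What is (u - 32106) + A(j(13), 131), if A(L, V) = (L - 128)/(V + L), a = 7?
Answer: -41837807/1723 ≈ -24282.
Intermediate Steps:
j(I) = 1 + 7/I (j(I) = 7/I + I/I = 7/I + 1 = 1 + 7/I)
u = 7825
A(L, V) = (-128 + L)/(L + V)
(u - 32106) + A(j(13), 131) = (7825 - 32106) + (-128 + (7 + 13)/13)/((7 + 13)/13 + 131) = -24281 + (-128 + (1/13)*20)/((1/13)*20 + 131) = -24281 + (-128 + 20/13)/(20/13 + 131) = -24281 - 1644/13/(1723/13) = -24281 + (13/1723)*(-1644/13) = -24281 - 1644/1723 = -41837807/1723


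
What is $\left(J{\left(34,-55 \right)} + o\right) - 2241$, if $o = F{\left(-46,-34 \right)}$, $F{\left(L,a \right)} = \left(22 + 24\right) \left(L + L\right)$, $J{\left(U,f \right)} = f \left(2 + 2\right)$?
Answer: $-6693$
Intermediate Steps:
$J{\left(U,f \right)} = 4 f$ ($J{\left(U,f \right)} = f 4 = 4 f$)
$F{\left(L,a \right)} = 92 L$ ($F{\left(L,a \right)} = 46 \cdot 2 L = 92 L$)
$o = -4232$ ($o = 92 \left(-46\right) = -4232$)
$\left(J{\left(34,-55 \right)} + o\right) - 2241 = \left(4 \left(-55\right) - 4232\right) - 2241 = \left(-220 - 4232\right) - 2241 = -4452 - 2241 = -6693$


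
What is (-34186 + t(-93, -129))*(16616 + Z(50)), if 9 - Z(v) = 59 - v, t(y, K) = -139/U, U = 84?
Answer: -11929303502/21 ≈ -5.6806e+8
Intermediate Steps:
t(y, K) = -139/84
Z(v) = -50 + v (Z(v) = 9 - (59 - v) = 9 + (-59 + v) = -50 + v)
(-34186 + t(-93, -129))*(16616 + Z(50)) = (-34186 - 139/84)*(16616 + (-50 + 50)) = -2871763*(16616 + 0)/84 = -2871763/84*16616 = -11929303502/21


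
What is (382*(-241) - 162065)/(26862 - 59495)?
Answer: 254127/32633 ≈ 7.7874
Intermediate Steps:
(382*(-241) - 162065)/(26862 - 59495) = (-92062 - 162065)/(-32633) = -254127*(-1/32633) = 254127/32633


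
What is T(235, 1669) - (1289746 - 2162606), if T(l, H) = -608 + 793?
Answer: 873045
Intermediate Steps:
T(l, H) = 185
T(235, 1669) - (1289746 - 2162606) = 185 - (1289746 - 2162606) = 185 - 1*(-872860) = 185 + 872860 = 873045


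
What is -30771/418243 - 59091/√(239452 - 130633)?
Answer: -30771/418243 - 19697*√12091/12091 ≈ -179.20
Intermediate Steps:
-30771/418243 - 59091/√(239452 - 130633) = -30771*1/418243 - 59091*√12091/36273 = -30771/418243 - 59091*√12091/36273 = -30771/418243 - 19697*√12091/12091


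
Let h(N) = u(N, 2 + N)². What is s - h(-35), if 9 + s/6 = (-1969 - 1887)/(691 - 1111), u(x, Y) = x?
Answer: -42837/35 ≈ -1223.9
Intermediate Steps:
s = 38/35 (s = -54 + 6*((-1969 - 1887)/(691 - 1111)) = -54 + 6*(-3856/(-420)) = -54 + 6*(-3856*(-1/420)) = -54 + 6*(964/105) = -54 + 1928/35 = 38/35 ≈ 1.0857)
h(N) = N²
s - h(-35) = 38/35 - 1*(-35)² = 38/35 - 1*1225 = 38/35 - 1225 = -42837/35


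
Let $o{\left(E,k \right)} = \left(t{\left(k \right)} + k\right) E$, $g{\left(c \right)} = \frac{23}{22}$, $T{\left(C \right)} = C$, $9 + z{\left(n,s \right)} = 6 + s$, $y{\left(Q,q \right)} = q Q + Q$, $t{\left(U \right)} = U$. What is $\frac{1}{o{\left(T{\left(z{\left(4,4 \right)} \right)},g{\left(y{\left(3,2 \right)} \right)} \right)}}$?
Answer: $\frac{11}{23} \approx 0.47826$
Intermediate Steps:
$y{\left(Q,q \right)} = Q + Q q$ ($y{\left(Q,q \right)} = Q q + Q = Q + Q q$)
$z{\left(n,s \right)} = -3 + s$ ($z{\left(n,s \right)} = -9 + \left(6 + s\right) = -3 + s$)
$g{\left(c \right)} = \frac{23}{22}$ ($g{\left(c \right)} = 23 \cdot \frac{1}{22} = \frac{23}{22}$)
$o{\left(E,k \right)} = 2 E k$ ($o{\left(E,k \right)} = \left(k + k\right) E = 2 k E = 2 E k$)
$\frac{1}{o{\left(T{\left(z{\left(4,4 \right)} \right)},g{\left(y{\left(3,2 \right)} \right)} \right)}} = \frac{1}{2 \left(-3 + 4\right) \frac{23}{22}} = \frac{1}{2 \cdot 1 \cdot \frac{23}{22}} = \frac{1}{\frac{23}{11}} = \frac{11}{23}$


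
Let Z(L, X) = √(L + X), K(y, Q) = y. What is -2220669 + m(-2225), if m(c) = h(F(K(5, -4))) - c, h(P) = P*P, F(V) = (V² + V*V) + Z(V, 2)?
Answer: -2215937 + 100*√7 ≈ -2.2157e+6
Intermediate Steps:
F(V) = √(2 + V) + 2*V² (F(V) = (V² + V*V) + √(V + 2) = (V² + V²) + √(2 + V) = 2*V² + √(2 + V) = √(2 + V) + 2*V²)
h(P) = P²
m(c) = (50 + √7)² - c (m(c) = (√(2 + 5) + 2*5²)² - c = (√7 + 2*25)² - c = (√7 + 50)² - c = (50 + √7)² - c)
-2220669 + m(-2225) = -2220669 + ((50 + √7)² - 1*(-2225)) = -2220669 + ((50 + √7)² + 2225) = -2220669 + (2225 + (50 + √7)²) = -2218444 + (50 + √7)²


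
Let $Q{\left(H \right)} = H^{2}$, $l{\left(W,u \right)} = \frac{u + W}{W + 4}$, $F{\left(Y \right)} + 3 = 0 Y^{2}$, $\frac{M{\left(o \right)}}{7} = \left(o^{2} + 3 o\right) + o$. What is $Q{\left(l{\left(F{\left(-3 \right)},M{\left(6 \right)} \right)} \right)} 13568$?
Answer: $2359325952$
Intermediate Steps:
$M{\left(o \right)} = 7 o^{2} + 28 o$ ($M{\left(o \right)} = 7 \left(\left(o^{2} + 3 o\right) + o\right) = 7 \left(o^{2} + 4 o\right) = 7 o^{2} + 28 o$)
$F{\left(Y \right)} = -3$ ($F{\left(Y \right)} = -3 + 0 Y^{2} = -3 + 0 = -3$)
$l{\left(W,u \right)} = \frac{W + u}{4 + W}$
$Q{\left(l{\left(F{\left(-3 \right)},M{\left(6 \right)} \right)} \right)} 13568 = \left(\frac{-3 + 7 \cdot 6 \left(4 + 6\right)}{4 - 3}\right)^{2} \cdot 13568 = \left(\frac{-3 + 7 \cdot 6 \cdot 10}{1}\right)^{2} \cdot 13568 = \left(1 \left(-3 + 420\right)\right)^{2} \cdot 13568 = \left(1 \cdot 417\right)^{2} \cdot 13568 = 417^{2} \cdot 13568 = 173889 \cdot 13568 = 2359325952$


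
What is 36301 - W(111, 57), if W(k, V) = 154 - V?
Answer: 36204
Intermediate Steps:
36301 - W(111, 57) = 36301 - (154 - 1*57) = 36301 - (154 - 57) = 36301 - 1*97 = 36301 - 97 = 36204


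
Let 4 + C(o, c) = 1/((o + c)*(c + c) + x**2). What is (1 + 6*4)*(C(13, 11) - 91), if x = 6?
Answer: -1339475/564 ≈ -2375.0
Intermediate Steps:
C(o, c) = -4 + 1/(36 + 2*c*(c + o)) (C(o, c) = -4 + 1/((o + c)*(c + c) + 6**2) = -4 + 1/((c + o)*(2*c) + 36) = -4 + 1/(2*c*(c + o) + 36) = -4 + 1/(36 + 2*c*(c + o)))
(1 + 6*4)*(C(13, 11) - 91) = (1 + 6*4)*((-143/2 - 4*11**2 - 4*11*13)/(18 + 11**2 + 11*13) - 91) = (1 + 24)*((-143/2 - 4*121 - 572)/(18 + 121 + 143) - 91) = 25*((-143/2 - 484 - 572)/282 - 91) = 25*((1/282)*(-2255/2) - 91) = 25*(-2255/564 - 91) = 25*(-53579/564) = -1339475/564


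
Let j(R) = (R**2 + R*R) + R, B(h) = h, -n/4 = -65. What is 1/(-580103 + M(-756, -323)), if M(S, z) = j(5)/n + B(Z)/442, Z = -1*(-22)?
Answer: -884/512810821 ≈ -1.7238e-6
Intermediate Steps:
n = 260 (n = -4*(-65) = 260)
Z = 22
j(R) = R + 2*R**2 (j(R) = (R**2 + R**2) + R = 2*R**2 + R = R + 2*R**2)
M(S, z) = 231/884 (M(S, z) = (5*(1 + 2*5))/260 + 22/442 = (5*(1 + 10))*(1/260) + 22*(1/442) = (5*11)*(1/260) + 11/221 = 55*(1/260) + 11/221 = 11/52 + 11/221 = 231/884)
1/(-580103 + M(-756, -323)) = 1/(-580103 + 231/884) = 1/(-512810821/884) = -884/512810821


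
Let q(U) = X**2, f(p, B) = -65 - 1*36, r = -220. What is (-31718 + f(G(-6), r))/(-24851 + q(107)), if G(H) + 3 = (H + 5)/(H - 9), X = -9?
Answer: 31819/24770 ≈ 1.2846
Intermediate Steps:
G(H) = -3 + (5 + H)/(-9 + H) (G(H) = -3 + (H + 5)/(H - 9) = -3 + (5 + H)/(-9 + H))
f(p, B) = -101 (f(p, B) = -65 - 36 = -101)
q(U) = 81 (q(U) = (-9)**2 = 81)
(-31718 + f(G(-6), r))/(-24851 + q(107)) = (-31718 - 101)/(-24851 + 81) = -31819/(-24770) = -31819*(-1/24770) = 31819/24770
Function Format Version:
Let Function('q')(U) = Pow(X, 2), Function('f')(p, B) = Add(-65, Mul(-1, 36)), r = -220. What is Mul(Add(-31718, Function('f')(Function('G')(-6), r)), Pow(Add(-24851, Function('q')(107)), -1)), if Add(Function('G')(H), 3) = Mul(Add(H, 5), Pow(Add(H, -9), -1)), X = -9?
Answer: Rational(31819, 24770) ≈ 1.2846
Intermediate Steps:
Function('G')(H) = Add(-3, Mul(Pow(Add(-9, H), -1), Add(5, H))) (Function('G')(H) = Add(-3, Mul(Add(H, 5), Pow(Add(H, -9), -1))) = Add(-3, Mul(Add(5, H), Pow(Add(-9, H), -1))) = Add(-3, Mul(Pow(Add(-9, H), -1), Add(5, H))))
Function('f')(p, B) = -101 (Function('f')(p, B) = Add(-65, -36) = -101)
Function('q')(U) = 81 (Function('q')(U) = Pow(-9, 2) = 81)
Mul(Add(-31718, Function('f')(Function('G')(-6), r)), Pow(Add(-24851, Function('q')(107)), -1)) = Mul(Add(-31718, -101), Pow(Add(-24851, 81), -1)) = Mul(-31819, Pow(-24770, -1)) = Mul(-31819, Rational(-1, 24770)) = Rational(31819, 24770)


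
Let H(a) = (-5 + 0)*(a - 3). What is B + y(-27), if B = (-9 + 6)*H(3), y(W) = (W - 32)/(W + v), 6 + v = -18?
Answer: 59/51 ≈ 1.1569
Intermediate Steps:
v = -24 (v = -6 - 18 = -24)
H(a) = 15 - 5*a (H(a) = -5*(-3 + a) = 15 - 5*a)
y(W) = (-32 + W)/(-24 + W) (y(W) = (W - 32)/(W - 24) = (-32 + W)/(-24 + W))
B = 0 (B = (-9 + 6)*(15 - 5*3) = -3*(15 - 15) = -3*0 = 0)
B + y(-27) = 0 + (-32 - 27)/(-24 - 27) = 0 - 59/(-51) = 0 - 1/51*(-59) = 0 + 59/51 = 59/51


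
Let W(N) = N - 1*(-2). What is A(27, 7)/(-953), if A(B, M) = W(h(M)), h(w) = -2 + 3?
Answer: -3/953 ≈ -0.0031480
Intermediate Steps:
h(w) = 1
W(N) = 2 + N (W(N) = N + 2 = 2 + N)
A(B, M) = 3 (A(B, M) = 2 + 1 = 3)
A(27, 7)/(-953) = 3/(-953) = 3*(-1/953) = -3/953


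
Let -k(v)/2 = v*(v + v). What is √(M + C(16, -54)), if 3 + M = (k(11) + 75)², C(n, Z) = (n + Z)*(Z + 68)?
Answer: √166746 ≈ 408.35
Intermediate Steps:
k(v) = -4*v² (k(v) = -2*v*(v + v) = -2*v*2*v = -4*v²)
C(n, Z) = (68 + Z)*(Z + n) (C(n, Z) = (Z + n)*(68 + Z) = (68 + Z)*(Z + n))
M = 167278 (M = -3 + (-4*11² + 75)² = -3 + (-4*121 + 75)² = -3 + (-484 + 75)² = -3 + (-409)² = -3 + 167281 = 167278)
√(M + C(16, -54)) = √(167278 + ((-54)² + 68*(-54) + 68*16 - 54*16)) = √(167278 + (2916 - 3672 + 1088 - 864)) = √(167278 - 532) = √166746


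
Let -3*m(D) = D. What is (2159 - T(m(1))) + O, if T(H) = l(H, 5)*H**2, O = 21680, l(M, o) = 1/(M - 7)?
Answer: 1573375/66 ≈ 23839.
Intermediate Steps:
l(M, o) = 1/(-7 + M)
m(D) = -D/3
T(H) = H**2/(-7 + H)
(2159 - T(m(1))) + O = (2159 - (-1/3*1)**2/(-7 - 1/3*1)) + 21680 = (2159 - (-1/3)**2/(-7 - 1/3)) + 21680 = (2159 - 1/(9*(-22/3))) + 21680 = (2159 - (-3)/(9*22)) + 21680 = (2159 - 1*(-1/66)) + 21680 = (2159 + 1/66) + 21680 = 142495/66 + 21680 = 1573375/66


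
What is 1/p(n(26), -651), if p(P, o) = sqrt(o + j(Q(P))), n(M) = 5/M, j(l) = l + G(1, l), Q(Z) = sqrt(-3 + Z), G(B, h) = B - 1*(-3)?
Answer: sqrt(26)/sqrt(-16822 + I*sqrt(1898)) ≈ 5.0908e-5 - 0.039314*I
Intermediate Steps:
G(B, h) = 3 + B (G(B, h) = B + 3 = 3 + B)
j(l) = 4 + l (j(l) = l + (3 + 1) = l + 4 = 4 + l)
p(P, o) = sqrt(4 + o + sqrt(-3 + P)) (p(P, o) = sqrt(o + (4 + sqrt(-3 + P))) = sqrt(4 + o + sqrt(-3 + P)))
1/p(n(26), -651) = 1/(sqrt(4 - 651 + sqrt(-3 + 5/26))) = 1/(sqrt(4 - 651 + sqrt(-73/26))) = 1/(sqrt(4 - 651 + I*sqrt(1898)/26)) = 1/(sqrt(-647 + I*sqrt(1898)/26)) = 1/sqrt(-647 + I*sqrt(1898)/26)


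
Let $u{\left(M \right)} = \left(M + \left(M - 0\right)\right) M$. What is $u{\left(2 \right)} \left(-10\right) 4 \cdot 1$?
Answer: $-320$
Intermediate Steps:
$u{\left(M \right)} = 2 M^{2}$ ($u{\left(M \right)} = \left(M + \left(M + 0\right)\right) M = \left(M + M\right) M = 2 M M = 2 M^{2}$)
$u{\left(2 \right)} \left(-10\right) 4 \cdot 1 = 2 \cdot 2^{2} \left(-10\right) 4 \cdot 1 = 2 \cdot 4 \left(-10\right) 4 = 8 \left(-10\right) 4 = \left(-80\right) 4 = -320$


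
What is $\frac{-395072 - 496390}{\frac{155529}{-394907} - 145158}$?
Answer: $\frac{117348194678}{19108021945} \approx 6.1413$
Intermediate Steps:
$\frac{-395072 - 496390}{\frac{155529}{-394907} - 145158} = - \frac{891462}{155529 \left(- \frac{1}{394907}\right) - 145158} = - \frac{891462}{- \frac{155529}{394907} - 145158} = - \frac{891462}{- \frac{57324065835}{394907}} = \left(-891462\right) \left(- \frac{394907}{57324065835}\right) = \frac{117348194678}{19108021945}$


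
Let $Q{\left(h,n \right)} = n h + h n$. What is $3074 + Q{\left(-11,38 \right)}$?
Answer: $2238$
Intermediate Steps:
$Q{\left(h,n \right)} = 2 h n$ ($Q{\left(h,n \right)} = h n + h n = 2 h n$)
$3074 + Q{\left(-11,38 \right)} = 3074 + 2 \left(-11\right) 38 = 3074 - 836 = 2238$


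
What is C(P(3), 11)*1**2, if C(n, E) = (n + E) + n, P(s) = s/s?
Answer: 13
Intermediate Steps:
P(s) = 1
C(n, E) = E + 2*n (C(n, E) = (E + n) + n = E + 2*n)
C(P(3), 11)*1**2 = (11 + 2*1)*1**2 = (11 + 2)*1 = 13*1 = 13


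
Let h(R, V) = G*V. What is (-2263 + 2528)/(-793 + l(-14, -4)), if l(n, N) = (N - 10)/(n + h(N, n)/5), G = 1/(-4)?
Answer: -5035/15047 ≈ -0.33462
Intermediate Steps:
G = -¼ ≈ -0.25000
h(R, V) = -V/4
l(n, N) = 20*(-10 + N)/(19*n) (l(n, N) = (N - 10)/(n - n/4/5) = (-10 + N)/(n - n/4*(⅕)) = (-10 + N)/(n - n/20) = (-10 + N)/((19*n/20)) = (-10 + N)*(20/(19*n)) = 20*(-10 + N)/(19*n))
(-2263 + 2528)/(-793 + l(-14, -4)) = (-2263 + 2528)/(-793 + (20/19)*(-10 - 4)/(-14)) = 265/(-793 + (20/19)*(-1/14)*(-14)) = 265/(-793 + 20/19) = 265/(-15047/19) = 265*(-19/15047) = -5035/15047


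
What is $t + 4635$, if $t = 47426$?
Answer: $52061$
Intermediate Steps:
$t + 4635 = 47426 + 4635 = 52061$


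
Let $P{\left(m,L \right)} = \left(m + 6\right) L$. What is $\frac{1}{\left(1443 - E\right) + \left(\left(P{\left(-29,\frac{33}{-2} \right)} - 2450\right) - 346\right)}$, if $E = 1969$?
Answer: $- \frac{2}{5885} \approx -0.00033985$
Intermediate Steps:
$P{\left(m,L \right)} = L \left(6 + m\right)$ ($P{\left(m,L \right)} = \left(6 + m\right) L = L \left(6 + m\right)$)
$\frac{1}{\left(1443 - E\right) + \left(\left(P{\left(-29,\frac{33}{-2} \right)} - 2450\right) - 346\right)} = \frac{1}{\left(1443 - 1969\right) - \left(2796 - \frac{33}{-2} \left(6 - 29\right)\right)} = \frac{1}{\left(1443 - 1969\right) - \left(2796 - 33 \left(- \frac{1}{2}\right) \left(-23\right)\right)} = \frac{1}{-526 - \frac{4833}{2}} = \frac{1}{- \frac{5885}{2}} = - \frac{2}{5885}$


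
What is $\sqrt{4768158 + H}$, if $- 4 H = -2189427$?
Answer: $\frac{39 \sqrt{13979}}{2} \approx 2305.5$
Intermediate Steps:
$H = \frac{2189427}{4}$ ($H = \left(- \frac{1}{4}\right) \left(-2189427\right) = \frac{2189427}{4} \approx 5.4736 \cdot 10^{5}$)
$\sqrt{4768158 + H} = \sqrt{4768158 + \frac{2189427}{4}} = \sqrt{\frac{21262059}{4}} = \frac{39 \sqrt{13979}}{2}$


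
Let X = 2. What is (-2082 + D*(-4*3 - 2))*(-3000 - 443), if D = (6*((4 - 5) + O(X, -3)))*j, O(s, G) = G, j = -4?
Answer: 11795718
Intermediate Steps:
D = 96 (D = (6*((4 - 5) - 3))*(-4) = (6*(-1 - 3))*(-4) = (6*(-4))*(-4) = -24*(-4) = 96)
(-2082 + D*(-4*3 - 2))*(-3000 - 443) = (-2082 + 96*(-4*3 - 2))*(-3000 - 443) = (-2082 + 96*(-12 - 2))*(-3443) = (-2082 + 96*(-14))*(-3443) = (-2082 - 1344)*(-3443) = -3426*(-3443) = 11795718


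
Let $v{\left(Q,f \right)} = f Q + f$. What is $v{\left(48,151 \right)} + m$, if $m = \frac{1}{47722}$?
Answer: $\frac{353095079}{47722} \approx 7399.0$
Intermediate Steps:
$m = \frac{1}{47722} \approx 2.0955 \cdot 10^{-5}$
$v{\left(Q,f \right)} = f + Q f$ ($v{\left(Q,f \right)} = Q f + f = f + Q f$)
$v{\left(48,151 \right)} + m = 151 \left(1 + 48\right) + \frac{1}{47722} = 151 \cdot 49 + \frac{1}{47722} = 7399 + \frac{1}{47722} = \frac{353095079}{47722}$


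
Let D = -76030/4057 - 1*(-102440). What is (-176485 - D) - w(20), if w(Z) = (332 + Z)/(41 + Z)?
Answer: -69024312459/247477 ≈ -2.7891e+5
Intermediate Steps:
D = 415523050/4057 (D = -76030*1/4057 + 102440 = -76030/4057 + 102440 = 415523050/4057 ≈ 1.0242e+5)
w(Z) = (332 + Z)/(41 + Z)
(-176485 - D) - w(20) = (-176485 - 1*415523050/4057) - (332 + 20)/(41 + 20) = (-176485 - 415523050/4057) - 352/61 = -1131522695/4057 - 352/61 = -69024312459/247477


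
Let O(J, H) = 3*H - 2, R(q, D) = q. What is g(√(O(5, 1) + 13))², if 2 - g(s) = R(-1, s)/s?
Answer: (28 + √14)²/196 ≈ 5.1405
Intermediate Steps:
O(J, H) = -2 + 3*H
g(s) = 2 + 1/s (g(s) = 2 - (-1)/s = 2 + 1/s)
g(√(O(5, 1) + 13))² = (2 + 1/(√((-2 + 3*1) + 13)))² = (2 + 1/(√((-2 + 3) + 13)))² = (2 + 1/(√(1 + 13)))² = (2 + 1/(√14))² = (2 + √14/14)²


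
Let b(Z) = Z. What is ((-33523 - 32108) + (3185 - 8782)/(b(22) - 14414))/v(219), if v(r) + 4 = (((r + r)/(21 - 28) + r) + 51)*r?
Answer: -188911151/130745152 ≈ -1.4449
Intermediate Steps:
v(r) = -4 + r*(51 + 5*r/7) (v(r) = -4 + (((r + r)/(21 - 28) + r) + 51)*r = -4 + (((2*r)/(-7) + r) + 51)*r = -4 + (((2*r)*(-⅐) + r) + 51)*r = -4 + ((-2*r/7 + r) + 51)*r = -4 + (5*r/7 + 51)*r = -4 + (51 + 5*r/7)*r = -4 + r*(51 + 5*r/7))
((-33523 - 32108) + (3185 - 8782)/(b(22) - 14414))/v(219) = ((-33523 - 32108) + (3185 - 8782)/(22 - 14414))/(-4 + 51*219 + (5/7)*219²) = (-65631 - 5597/(-14392))/(-4 + 11169 + (5/7)*47961) = (-65631 - 5597*(-1/14392))/(-4 + 11169 + 239805/7) = (-65631 + 5597/14392)/(317960/7) = -944555755/14392*7/317960 = -188911151/130745152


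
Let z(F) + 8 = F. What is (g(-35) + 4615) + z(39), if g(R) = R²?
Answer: 5871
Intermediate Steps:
z(F) = -8 + F
(g(-35) + 4615) + z(39) = ((-35)² + 4615) + (-8 + 39) = (1225 + 4615) + 31 = 5840 + 31 = 5871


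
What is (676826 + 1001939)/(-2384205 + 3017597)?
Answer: 1678765/633392 ≈ 2.6504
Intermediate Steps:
(676826 + 1001939)/(-2384205 + 3017597) = 1678765/633392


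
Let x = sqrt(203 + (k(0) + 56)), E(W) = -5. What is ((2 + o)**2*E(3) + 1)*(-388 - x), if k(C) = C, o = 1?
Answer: 17072 + 44*sqrt(259) ≈ 17780.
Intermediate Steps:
x = sqrt(259) (x = sqrt(203 + (0 + 56)) = sqrt(203 + 56) = sqrt(259) ≈ 16.093)
((2 + o)**2*E(3) + 1)*(-388 - x) = ((2 + 1)**2*(-5) + 1)*(-388 - sqrt(259)) = (3**2*(-5) + 1)*(-388 - sqrt(259)) = (9*(-5) + 1)*(-388 - sqrt(259)) = (-45 + 1)*(-388 - sqrt(259)) = -44*(-388 - sqrt(259)) = 17072 + 44*sqrt(259)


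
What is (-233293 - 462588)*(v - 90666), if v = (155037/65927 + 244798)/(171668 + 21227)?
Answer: 802338514421996047267/12716988665 ≈ 6.3092e+10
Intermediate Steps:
v = 16138952783/12716988665 (v = (155037*(1/65927) + 244798)/192895 = (155037/65927 + 244798)*(1/192895) = (16138952783/65927)*(1/192895) = 16138952783/12716988665 ≈ 1.2691)
(-233293 - 462588)*(v - 90666) = (-233293 - 462588)*(16138952783/12716988665 - 90666) = -695881*(-1152982355348107/12716988665) = 802338514421996047267/12716988665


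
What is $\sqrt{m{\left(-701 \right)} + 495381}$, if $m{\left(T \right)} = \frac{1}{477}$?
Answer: $\frac{\sqrt{12523727114}}{159} \approx 703.83$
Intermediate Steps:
$m{\left(T \right)} = \frac{1}{477}$
$\sqrt{m{\left(-701 \right)} + 495381} = \sqrt{\frac{1}{477} + 495381} = \sqrt{\frac{236296738}{477}} = \frac{\sqrt{12523727114}}{159}$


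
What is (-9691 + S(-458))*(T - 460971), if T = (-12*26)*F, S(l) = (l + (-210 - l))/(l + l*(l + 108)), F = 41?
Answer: 366936320643708/79921 ≈ 4.5912e+9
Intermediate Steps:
S(l) = -210/(l + l*(108 + l))
T = -12792 (T = -12*26*41 = -312*41 = -12792)
(-9691 + S(-458))*(T - 460971) = (-9691 - 210/(-458*(109 - 458)))*(-12792 - 460971) = (-9691 - 210*(-1/458)/(-349))*(-473763) = (-9691 - 210*(-1/458)*(-1/349))*(-473763) = (-9691 - 105/79921)*(-473763) = -774514516/79921*(-473763) = 366936320643708/79921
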